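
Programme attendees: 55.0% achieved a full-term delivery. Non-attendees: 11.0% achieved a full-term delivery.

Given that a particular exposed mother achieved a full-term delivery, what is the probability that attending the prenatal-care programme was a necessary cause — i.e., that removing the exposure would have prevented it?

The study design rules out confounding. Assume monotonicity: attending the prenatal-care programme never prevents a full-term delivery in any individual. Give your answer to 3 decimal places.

PN ≈ 0.800

p₁ = 0.55, p₀ = 0.11.
Under exogeneity and monotonicity, PN = (p₁ − p₀) / p₁.
PN = (0.55 − 0.11) / 0.55 = 0.44 / 0.55 ≈ 0.8000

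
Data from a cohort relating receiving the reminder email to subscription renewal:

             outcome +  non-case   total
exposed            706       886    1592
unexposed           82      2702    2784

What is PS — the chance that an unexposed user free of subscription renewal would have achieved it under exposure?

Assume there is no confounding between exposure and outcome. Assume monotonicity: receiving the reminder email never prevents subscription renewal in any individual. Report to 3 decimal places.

PS ≈ 0.427

p₁ = P(outcome | exposed) = 706/1592 = 0.44347
p₀ = P(outcome | unexposed) = 82/2784 = 0.029454
Under exogeneity and monotonicity, PS = (p₁ − p₀) / (1 − p₀).
PS = (0.44347 − 0.029454) / (1 − 0.029454) = 0.41401 / 0.97055 ≈ 0.4266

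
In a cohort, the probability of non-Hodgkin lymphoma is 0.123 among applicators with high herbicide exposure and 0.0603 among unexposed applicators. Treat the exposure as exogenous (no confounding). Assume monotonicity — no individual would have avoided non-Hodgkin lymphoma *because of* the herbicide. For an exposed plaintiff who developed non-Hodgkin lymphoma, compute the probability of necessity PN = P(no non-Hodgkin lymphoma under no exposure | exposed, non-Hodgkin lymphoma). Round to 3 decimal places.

PN ≈ 0.510

Let p₁ = 0.123, p₀ = 0.0603.
Under exogeneity and monotonicity, PN = (p₁ − p₀) / p₁.
PN = (0.123 − 0.0603) / 0.123 = 0.0627 / 0.123 ≈ 0.5098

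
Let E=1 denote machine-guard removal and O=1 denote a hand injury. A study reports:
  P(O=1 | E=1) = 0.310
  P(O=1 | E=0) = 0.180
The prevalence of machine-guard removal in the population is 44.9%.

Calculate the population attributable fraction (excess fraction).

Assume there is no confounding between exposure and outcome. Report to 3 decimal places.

Let p₁ = 0.31, p₀ = 0.18.
Overall risk P(Y=1) = π·p₁ + (1−π)·p₀ = 0.449×0.31 + 0.551×0.18 = 0.23837.
Under exogeneity, PAF = [P(Y=1) − p₀] / P(Y=1).
PAF = (0.23837 − 0.18) / 0.23837 ≈ 0.2449

PAF ≈ 0.245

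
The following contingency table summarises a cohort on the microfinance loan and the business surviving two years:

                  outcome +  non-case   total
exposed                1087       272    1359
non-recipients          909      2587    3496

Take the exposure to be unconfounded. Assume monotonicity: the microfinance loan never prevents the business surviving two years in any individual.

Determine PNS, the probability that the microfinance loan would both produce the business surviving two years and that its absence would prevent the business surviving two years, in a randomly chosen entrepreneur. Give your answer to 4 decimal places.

p₁ = P(outcome | exposed) = 1087/1359 = 0.79985
p₀ = P(outcome | unexposed) = 909/3496 = 0.26001
Under exogeneity and monotonicity, PNS = p₁ − p₀.
PNS = 0.79985 − 0.26001 = 0.53984

PNS ≈ 0.5398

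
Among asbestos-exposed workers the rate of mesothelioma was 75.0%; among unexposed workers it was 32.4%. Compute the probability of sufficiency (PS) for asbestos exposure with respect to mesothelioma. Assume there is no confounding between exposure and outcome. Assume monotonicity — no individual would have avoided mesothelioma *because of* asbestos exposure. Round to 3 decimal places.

p₁ = 0.75, p₀ = 0.324.
Under exogeneity and monotonicity, PS = (p₁ − p₀) / (1 − p₀).
PS = (0.75 − 0.324) / (1 − 0.324) = 0.426 / 0.676 ≈ 0.6302

PS ≈ 0.630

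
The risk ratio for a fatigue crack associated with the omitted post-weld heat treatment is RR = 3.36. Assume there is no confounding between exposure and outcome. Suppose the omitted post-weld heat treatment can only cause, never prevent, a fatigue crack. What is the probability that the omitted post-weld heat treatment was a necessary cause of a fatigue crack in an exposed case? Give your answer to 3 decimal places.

Under exogeneity and monotonicity, PN = (RR − 1) / RR = 1 − 1/RR.
PN = (3.36 − 1) / 3.36 = 2.36 / 3.36 ≈ 0.7024

PN ≈ 0.702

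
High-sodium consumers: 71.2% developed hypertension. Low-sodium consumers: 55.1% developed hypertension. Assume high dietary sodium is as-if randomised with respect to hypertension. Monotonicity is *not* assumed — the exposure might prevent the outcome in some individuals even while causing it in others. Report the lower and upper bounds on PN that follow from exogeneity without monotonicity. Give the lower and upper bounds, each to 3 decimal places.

0.226 ≤ PN ≤ 0.631

p₁ = 0.712, p₀ = 0.551.
Under exogeneity alone the bounds on PN are max{0,(p₁−p₀)/p₁} ≤ PN ≤ min{1,(1−p₀)/p₁}.
  lower = (p₁ − p₀)/p₁ = 0.161 / 0.712 ≈ 0.2261
  upper = min{1, (1 − p₀)/p₁} = 0.449 / 0.712 ≈ 0.6306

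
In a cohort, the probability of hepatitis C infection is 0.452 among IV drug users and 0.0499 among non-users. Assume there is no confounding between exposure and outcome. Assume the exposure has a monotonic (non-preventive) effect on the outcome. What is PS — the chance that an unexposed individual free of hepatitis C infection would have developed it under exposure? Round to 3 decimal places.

Let p₁ = 0.452, p₀ = 0.0499.
Under exogeneity and monotonicity, PS = (p₁ − p₀) / (1 − p₀).
PS = (0.452 − 0.0499) / (1 − 0.0499) = 0.4021 / 0.9501 ≈ 0.4232

PS ≈ 0.423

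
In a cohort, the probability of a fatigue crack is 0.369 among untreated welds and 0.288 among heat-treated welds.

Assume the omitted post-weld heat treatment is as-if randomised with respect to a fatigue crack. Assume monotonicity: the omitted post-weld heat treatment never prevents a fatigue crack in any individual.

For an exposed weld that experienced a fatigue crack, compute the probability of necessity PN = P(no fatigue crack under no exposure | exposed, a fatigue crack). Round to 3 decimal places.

PN ≈ 0.220

Let p₁ = 0.369, p₀ = 0.288.
Under exogeneity and monotonicity, PN = (p₁ − p₀) / p₁.
PN = (0.369 − 0.288) / 0.369 = 0.081 / 0.369 ≈ 0.2195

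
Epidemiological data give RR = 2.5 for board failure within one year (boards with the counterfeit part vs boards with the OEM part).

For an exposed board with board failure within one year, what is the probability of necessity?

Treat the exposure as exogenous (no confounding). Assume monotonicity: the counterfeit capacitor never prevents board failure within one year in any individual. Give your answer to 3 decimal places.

PN ≈ 0.600

Under exogeneity and monotonicity, PN = (RR − 1) / RR = 1 − 1/RR.
PN = (2.5 − 1) / 2.5 = 1.5 / 2.5 ≈ 0.6000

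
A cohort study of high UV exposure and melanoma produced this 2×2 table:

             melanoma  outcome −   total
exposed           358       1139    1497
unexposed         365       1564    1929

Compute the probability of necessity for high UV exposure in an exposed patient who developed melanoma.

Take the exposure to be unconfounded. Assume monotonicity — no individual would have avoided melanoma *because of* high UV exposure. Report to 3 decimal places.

PN ≈ 0.209

p₁ = P(outcome | exposed) = 358/1497 = 0.23914
p₀ = P(outcome | unexposed) = 365/1929 = 0.18922
Under exogeneity and monotonicity, PN = (p₁ − p₀)/p₁.
PN = (0.23914 − 0.18922) / 0.23914 ≈ 0.2088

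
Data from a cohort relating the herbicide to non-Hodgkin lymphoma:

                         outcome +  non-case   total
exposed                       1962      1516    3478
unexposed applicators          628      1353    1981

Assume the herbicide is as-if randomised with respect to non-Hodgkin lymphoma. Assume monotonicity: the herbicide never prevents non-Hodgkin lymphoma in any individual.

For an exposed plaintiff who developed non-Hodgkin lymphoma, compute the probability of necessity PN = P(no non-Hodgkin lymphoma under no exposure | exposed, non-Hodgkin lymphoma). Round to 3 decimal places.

PN ≈ 0.438

p₁ = P(outcome | exposed) = 1962/3478 = 0.56412
p₀ = P(outcome | unexposed) = 628/1981 = 0.31701
Under exogeneity and monotonicity, PN = (p₁ − p₀) / p₁.
PN = (0.56412 − 0.31701) / 0.56412 = 0.24711 / 0.56412 ≈ 0.4380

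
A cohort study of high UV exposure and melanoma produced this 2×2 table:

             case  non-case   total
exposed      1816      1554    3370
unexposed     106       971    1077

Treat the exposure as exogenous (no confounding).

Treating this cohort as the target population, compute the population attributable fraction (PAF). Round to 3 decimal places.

PAF ≈ 0.772

p₁ = P(outcome | exposed) = 1816/3370 = 0.53887
p₀ = P(outcome | unexposed) = 106/1077 = 0.098422
Exposure prevalence π = 3370/4447 = 0.75781; overall risk P(Y=1) = 0.4322.
Under exogeneity, PAF = [P(Y=1) − p₀]/P(Y=1).
PAF = (0.4322 − 0.098422) / 0.4322 ≈ 0.7723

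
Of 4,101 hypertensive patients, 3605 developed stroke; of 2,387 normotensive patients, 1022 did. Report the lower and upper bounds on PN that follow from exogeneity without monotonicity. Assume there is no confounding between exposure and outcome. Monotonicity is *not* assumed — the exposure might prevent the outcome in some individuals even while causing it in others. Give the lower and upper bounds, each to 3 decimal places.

p₁ = P(outcome | exposed) = 3605/4101 = 0.87905
p₀ = P(outcome | unexposed) = 1022/2387 = 0.42815
Under exogeneity alone the bounds on PN are max{0,(p₁−p₀)/p₁} ≤ PN ≤ min{1,(1−p₀)/p₁}.
  lower = (p₁ − p₀)/p₁ = 0.4509 / 0.87905 ≈ 0.5129
  upper = min{1, (1 − p₀)/p₁} = 0.57185 / 0.87905 ≈ 0.6505

0.513 ≤ PN ≤ 0.651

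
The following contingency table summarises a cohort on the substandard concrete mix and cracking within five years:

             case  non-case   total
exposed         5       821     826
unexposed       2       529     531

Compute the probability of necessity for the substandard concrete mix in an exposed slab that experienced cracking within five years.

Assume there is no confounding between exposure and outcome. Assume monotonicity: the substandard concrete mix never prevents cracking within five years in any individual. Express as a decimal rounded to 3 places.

p₁ = P(outcome | exposed) = 5/826 = 0.0060533
p₀ = P(outcome | unexposed) = 2/531 = 0.0037665
Under exogeneity and monotonicity, PN = (p₁ − p₀) / p₁.
PN = (0.0060533 − 0.0037665) / 0.0060533 = 0.0022868 / 0.0060533 ≈ 0.3778

PN ≈ 0.378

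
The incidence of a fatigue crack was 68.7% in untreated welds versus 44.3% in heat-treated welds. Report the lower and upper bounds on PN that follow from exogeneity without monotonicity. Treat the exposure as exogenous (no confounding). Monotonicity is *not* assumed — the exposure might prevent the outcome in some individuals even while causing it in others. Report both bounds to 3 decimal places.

0.355 ≤ PN ≤ 0.811

p₁ = 0.687, p₀ = 0.443.
Under exogeneity alone the bounds on PN are max{0,(p₁−p₀)/p₁} ≤ PN ≤ min{1,(1−p₀)/p₁}.
  lower = (p₁ − p₀)/p₁ = 0.244 / 0.687 ≈ 0.3552
  upper = min{1, (1 − p₀)/p₁} = 0.557 / 0.687 ≈ 0.8108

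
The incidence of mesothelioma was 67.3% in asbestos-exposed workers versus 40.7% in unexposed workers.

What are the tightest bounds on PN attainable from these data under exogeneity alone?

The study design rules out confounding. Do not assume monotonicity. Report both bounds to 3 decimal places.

p₁ = 0.673, p₀ = 0.407.
Under exogeneity alone the bounds on PN are max{0,(p₁−p₀)/p₁} ≤ PN ≤ min{1,(1−p₀)/p₁}.
  lower = (p₁ − p₀)/p₁ = 0.266 / 0.673 ≈ 0.3952
  upper = min{1, (1 − p₀)/p₁} = 0.593 / 0.673 ≈ 0.8811

0.395 ≤ PN ≤ 0.881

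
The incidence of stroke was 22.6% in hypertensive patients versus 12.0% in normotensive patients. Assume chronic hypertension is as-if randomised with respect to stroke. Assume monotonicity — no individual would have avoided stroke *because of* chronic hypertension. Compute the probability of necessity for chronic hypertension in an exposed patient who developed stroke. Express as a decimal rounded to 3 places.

PN ≈ 0.469

p₁ = 0.226, p₀ = 0.12.
Under exogeneity and monotonicity, PN = (p₁ − p₀) / p₁.
PN = (0.226 − 0.12) / 0.226 = 0.106 / 0.226 ≈ 0.4690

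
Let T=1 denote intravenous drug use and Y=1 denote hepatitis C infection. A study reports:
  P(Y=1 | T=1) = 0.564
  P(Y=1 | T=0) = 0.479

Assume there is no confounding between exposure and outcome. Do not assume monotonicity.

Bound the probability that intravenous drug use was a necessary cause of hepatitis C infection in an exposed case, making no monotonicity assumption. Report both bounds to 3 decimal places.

0.151 ≤ PN ≤ 0.924

Let p₁ = 0.564, p₀ = 0.479.
Under exogeneity alone the bounds on PN are max{0,(p₁−p₀)/p₁} ≤ PN ≤ min{1,(1−p₀)/p₁}.
  lower = (p₁ − p₀)/p₁ = 0.085 / 0.564 ≈ 0.1507
  upper = min{1, (1 − p₀)/p₁} = 0.521 / 0.564 ≈ 0.9238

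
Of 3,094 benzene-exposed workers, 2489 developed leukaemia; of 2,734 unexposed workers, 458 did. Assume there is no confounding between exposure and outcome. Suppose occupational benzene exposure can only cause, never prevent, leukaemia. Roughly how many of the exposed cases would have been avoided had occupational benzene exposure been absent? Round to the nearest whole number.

p₁ = P(outcome | exposed) = 2489/3094 = 0.80446
p₀ = P(outcome | unexposed) = 458/2734 = 0.16752
PN = (p₁ − p₀)/p₁ = (0.80446 − 0.16752) / 0.80446 ≈ 0.79176.
Attributable cases ≈ PN × (exposed cases) = 0.79176 × 2489 ≈ 1970.69.

about 1971 cases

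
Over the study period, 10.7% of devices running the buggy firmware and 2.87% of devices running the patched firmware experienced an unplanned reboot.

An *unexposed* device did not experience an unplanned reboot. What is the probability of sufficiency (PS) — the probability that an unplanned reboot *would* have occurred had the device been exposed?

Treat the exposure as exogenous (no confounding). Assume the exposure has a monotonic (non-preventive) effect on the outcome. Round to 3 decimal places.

PS ≈ 0.081

p₁ = 0.107, p₀ = 0.0287.
Under exogeneity and monotonicity, PS = (p₁ − p₀) / (1 − p₀).
PS = (0.107 − 0.0287) / (1 − 0.0287) = 0.0783 / 0.9713 ≈ 0.0806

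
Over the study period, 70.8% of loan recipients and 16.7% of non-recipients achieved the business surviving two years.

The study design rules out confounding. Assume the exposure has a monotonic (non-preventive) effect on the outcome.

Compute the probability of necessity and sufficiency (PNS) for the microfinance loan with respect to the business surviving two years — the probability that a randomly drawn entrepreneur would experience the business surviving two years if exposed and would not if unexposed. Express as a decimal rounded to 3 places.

p₁ = 0.708, p₀ = 0.167.
Under exogeneity and monotonicity, PNS = p₁ − p₀.
PNS = 0.708 − 0.167 = 0.541

PNS ≈ 0.541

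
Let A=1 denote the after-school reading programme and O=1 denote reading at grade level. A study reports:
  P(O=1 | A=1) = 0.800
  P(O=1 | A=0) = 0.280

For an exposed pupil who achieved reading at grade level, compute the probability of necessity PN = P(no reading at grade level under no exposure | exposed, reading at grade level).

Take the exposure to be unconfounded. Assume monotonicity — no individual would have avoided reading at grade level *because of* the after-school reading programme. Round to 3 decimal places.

PN ≈ 0.650

Let p₁ = 0.8, p₀ = 0.28.
Under exogeneity and monotonicity, PN = (p₁ − p₀) / p₁.
PN = (0.8 − 0.28) / 0.8 = 0.52 / 0.8 ≈ 0.6500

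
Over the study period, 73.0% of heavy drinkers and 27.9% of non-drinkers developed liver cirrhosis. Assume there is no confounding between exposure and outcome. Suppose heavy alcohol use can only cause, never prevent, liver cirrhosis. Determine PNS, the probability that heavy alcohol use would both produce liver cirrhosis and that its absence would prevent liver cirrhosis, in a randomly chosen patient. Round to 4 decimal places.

p₁ = 0.73, p₀ = 0.279.
Under exogeneity and monotonicity, PNS = p₁ − p₀.
PNS = 0.73 − 0.279 = 0.451

PNS ≈ 0.4510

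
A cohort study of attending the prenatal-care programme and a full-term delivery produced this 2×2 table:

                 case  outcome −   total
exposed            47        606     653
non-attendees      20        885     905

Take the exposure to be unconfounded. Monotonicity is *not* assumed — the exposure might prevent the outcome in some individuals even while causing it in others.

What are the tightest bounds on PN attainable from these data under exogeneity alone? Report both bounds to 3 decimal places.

0.693 ≤ PN ≤ 1.000

p₁ = P(outcome | exposed) = 47/653 = 0.071975
p₀ = P(outcome | unexposed) = 20/905 = 0.022099
Under exogeneity alone the bounds on PN are max{0,(p₁−p₀)/p₁} ≤ PN ≤ min{1,(1−p₀)/p₁}.
  lower = (p₁ − p₀)/p₁ = 0.049876 / 0.071975 ≈ 0.6930
  upper = min{1, (1 − p₀)/p₁} = 0.9779 / 0.071975 ≈ 13.5866 → capped at 1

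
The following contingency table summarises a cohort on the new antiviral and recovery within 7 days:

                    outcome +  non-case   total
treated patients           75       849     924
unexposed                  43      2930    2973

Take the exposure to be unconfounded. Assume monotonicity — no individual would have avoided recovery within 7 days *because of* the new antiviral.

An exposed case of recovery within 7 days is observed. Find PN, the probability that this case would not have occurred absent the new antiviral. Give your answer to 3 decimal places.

p₁ = P(outcome | exposed) = 75/924 = 0.081169
p₀ = P(outcome | unexposed) = 43/2973 = 0.014464
Under exogeneity and monotonicity, PN = (p₁ − p₀) / p₁.
PN = (0.081169 − 0.014464) / 0.081169 = 0.066705 / 0.081169 ≈ 0.8218

PN ≈ 0.822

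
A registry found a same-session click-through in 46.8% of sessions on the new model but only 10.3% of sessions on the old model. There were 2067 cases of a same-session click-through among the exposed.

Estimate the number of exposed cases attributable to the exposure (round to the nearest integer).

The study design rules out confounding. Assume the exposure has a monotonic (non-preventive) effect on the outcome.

p₁ = 0.468, p₀ = 0.103.
PN = (p₁ − p₀)/p₁ = (0.468 − 0.103) / 0.468 ≈ 0.77991.
Attributable cases ≈ PN × (exposed cases) = 0.77991 × 2067 ≈ 1612.08.

about 1612 cases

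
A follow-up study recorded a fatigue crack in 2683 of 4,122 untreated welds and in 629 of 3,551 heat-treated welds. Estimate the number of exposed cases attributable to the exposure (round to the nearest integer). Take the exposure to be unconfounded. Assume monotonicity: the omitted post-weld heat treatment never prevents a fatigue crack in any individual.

about 1953 cases

p₁ = P(outcome | exposed) = 2683/4122 = 0.6509
p₀ = P(outcome | unexposed) = 629/3551 = 0.17713
PN = (p₁ − p₀)/p₁ = (0.6509 − 0.17713) / 0.6509 ≈ 0.72786.
Attributable cases ≈ PN × (exposed cases) = 0.72786 × 2683 ≈ 1952.86.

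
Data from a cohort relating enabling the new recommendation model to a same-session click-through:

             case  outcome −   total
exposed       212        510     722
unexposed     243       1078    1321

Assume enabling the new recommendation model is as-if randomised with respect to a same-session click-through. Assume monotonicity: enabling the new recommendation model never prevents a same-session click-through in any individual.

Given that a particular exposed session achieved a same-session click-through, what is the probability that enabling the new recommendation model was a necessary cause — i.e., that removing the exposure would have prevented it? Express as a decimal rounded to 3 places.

PN ≈ 0.374

p₁ = P(outcome | exposed) = 212/722 = 0.29363
p₀ = P(outcome | unexposed) = 243/1321 = 0.18395
Under exogeneity and monotonicity, PN = (p₁ − p₀)/p₁.
PN = (0.29363 − 0.18395) / 0.29363 ≈ 0.3735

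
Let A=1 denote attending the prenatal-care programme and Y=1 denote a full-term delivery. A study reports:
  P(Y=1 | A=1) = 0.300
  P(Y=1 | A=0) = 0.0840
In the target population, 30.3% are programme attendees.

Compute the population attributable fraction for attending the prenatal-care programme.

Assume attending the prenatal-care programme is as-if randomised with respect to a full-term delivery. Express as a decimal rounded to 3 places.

Let p₁ = 0.3, p₀ = 0.084.
Overall risk P(Y=1) = π·p₁ + (1−π)·p₀ = 0.303×0.3 + 0.697×0.084 = 0.14945.
Under exogeneity, PAF = [P(Y=1) − p₀] / P(Y=1).
PAF = (0.14945 − 0.084) / 0.14945 ≈ 0.4379

PAF ≈ 0.438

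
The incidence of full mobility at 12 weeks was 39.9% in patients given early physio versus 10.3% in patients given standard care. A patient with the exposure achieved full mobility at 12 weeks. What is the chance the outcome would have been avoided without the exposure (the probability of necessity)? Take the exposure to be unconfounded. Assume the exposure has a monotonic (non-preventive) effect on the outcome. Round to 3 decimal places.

PN ≈ 0.742

p₁ = 0.399, p₀ = 0.103.
Under exogeneity and monotonicity, PN = (p₁ − p₀) / p₁.
PN = (0.399 − 0.103) / 0.399 = 0.296 / 0.399 ≈ 0.7419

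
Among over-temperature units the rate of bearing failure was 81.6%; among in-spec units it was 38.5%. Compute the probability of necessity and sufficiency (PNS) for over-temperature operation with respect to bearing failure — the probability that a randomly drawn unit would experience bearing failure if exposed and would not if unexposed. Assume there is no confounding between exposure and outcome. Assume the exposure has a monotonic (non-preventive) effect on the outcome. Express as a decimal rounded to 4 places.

PNS ≈ 0.4310

p₁ = 0.816, p₀ = 0.385.
Under exogeneity and monotonicity, PNS = p₁ − p₀.
PNS = 0.816 − 0.385 = 0.431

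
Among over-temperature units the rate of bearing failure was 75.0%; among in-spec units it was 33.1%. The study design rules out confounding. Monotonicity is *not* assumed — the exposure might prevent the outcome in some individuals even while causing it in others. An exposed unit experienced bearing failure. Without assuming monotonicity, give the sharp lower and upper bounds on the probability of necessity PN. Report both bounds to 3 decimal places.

0.559 ≤ PN ≤ 0.892

p₁ = 0.75, p₀ = 0.331.
Under exogeneity alone the bounds on PN are max{0,(p₁−p₀)/p₁} ≤ PN ≤ min{1,(1−p₀)/p₁}.
  lower = (p₁ − p₀)/p₁ = 0.419 / 0.75 ≈ 0.5587
  upper = min{1, (1 − p₀)/p₁} = 0.669 / 0.75 ≈ 0.8920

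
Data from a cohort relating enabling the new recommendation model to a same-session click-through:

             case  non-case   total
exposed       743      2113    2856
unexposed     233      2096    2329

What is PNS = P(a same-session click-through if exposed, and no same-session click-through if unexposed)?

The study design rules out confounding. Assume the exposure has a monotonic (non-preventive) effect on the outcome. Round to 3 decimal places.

p₁ = P(outcome | exposed) = 743/2856 = 0.26015
p₀ = P(outcome | unexposed) = 233/2329 = 0.10004
Under exogeneity and monotonicity, PNS = p₁ − p₀.
PNS = 0.26015 − 0.10004 = 0.16011

PNS ≈ 0.160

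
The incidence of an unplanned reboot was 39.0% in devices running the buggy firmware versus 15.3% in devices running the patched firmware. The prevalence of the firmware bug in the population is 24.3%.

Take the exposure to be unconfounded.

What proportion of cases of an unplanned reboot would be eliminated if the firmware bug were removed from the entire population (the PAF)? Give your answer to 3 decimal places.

PAF ≈ 0.273

p₁ = 0.39, p₀ = 0.153.
Overall risk P(Y=1) = π·p₁ + (1−π)·p₀ = 0.243×0.39 + 0.757×0.153 = 0.21059.
Under exogeneity, PAF = [P(Y=1) − p₀] / P(Y=1).
PAF = (0.21059 − 0.153) / 0.21059 ≈ 0.2735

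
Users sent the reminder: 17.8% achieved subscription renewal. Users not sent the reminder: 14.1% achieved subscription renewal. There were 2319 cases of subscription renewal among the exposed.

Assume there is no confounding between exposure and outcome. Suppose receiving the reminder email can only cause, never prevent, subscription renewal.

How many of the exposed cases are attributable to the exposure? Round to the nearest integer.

p₁ = 0.178, p₀ = 0.141.
PN = (p₁ − p₀)/p₁ = (0.178 − 0.141) / 0.178 ≈ 0.20787.
Attributable cases ≈ PN × (exposed cases) = 0.20787 × 2319 ≈ 482.04.

about 482 cases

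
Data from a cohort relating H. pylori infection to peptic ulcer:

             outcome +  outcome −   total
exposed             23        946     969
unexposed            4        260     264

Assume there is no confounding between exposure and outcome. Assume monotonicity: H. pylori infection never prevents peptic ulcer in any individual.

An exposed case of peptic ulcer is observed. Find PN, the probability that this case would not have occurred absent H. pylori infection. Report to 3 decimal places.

PN ≈ 0.362

p₁ = P(outcome | exposed) = 23/969 = 0.023736
p₀ = P(outcome | unexposed) = 4/264 = 0.015152
Under exogeneity and monotonicity, PN = (p₁ − p₀)/p₁.
PN = (0.023736 − 0.015152) / 0.023736 ≈ 0.3617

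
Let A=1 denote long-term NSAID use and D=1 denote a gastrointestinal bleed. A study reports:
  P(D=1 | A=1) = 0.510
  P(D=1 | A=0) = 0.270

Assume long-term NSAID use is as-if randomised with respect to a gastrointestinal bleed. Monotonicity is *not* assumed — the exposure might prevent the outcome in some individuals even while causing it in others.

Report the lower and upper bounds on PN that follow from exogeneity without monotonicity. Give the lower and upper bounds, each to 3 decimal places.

Let p₁ = 0.51, p₀ = 0.27.
Under exogeneity alone the bounds on PN are max{0,(p₁−p₀)/p₁} ≤ PN ≤ min{1,(1−p₀)/p₁}.
  lower = (p₁ − p₀)/p₁ = 0.24 / 0.51 ≈ 0.4706
  upper = min{1, (1 − p₀)/p₁} = 0.73 / 0.51 ≈ 1.4314 → capped at 1

0.471 ≤ PN ≤ 1.000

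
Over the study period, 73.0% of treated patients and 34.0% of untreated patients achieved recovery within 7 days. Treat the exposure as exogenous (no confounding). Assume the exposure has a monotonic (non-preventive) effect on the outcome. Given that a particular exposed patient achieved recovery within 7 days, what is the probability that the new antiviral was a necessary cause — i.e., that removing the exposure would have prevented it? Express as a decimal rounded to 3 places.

p₁ = 0.73, p₀ = 0.34.
Under exogeneity and monotonicity, PN = (p₁ − p₀) / p₁.
PN = (0.73 − 0.34) / 0.73 = 0.39 / 0.73 ≈ 0.5342

PN ≈ 0.534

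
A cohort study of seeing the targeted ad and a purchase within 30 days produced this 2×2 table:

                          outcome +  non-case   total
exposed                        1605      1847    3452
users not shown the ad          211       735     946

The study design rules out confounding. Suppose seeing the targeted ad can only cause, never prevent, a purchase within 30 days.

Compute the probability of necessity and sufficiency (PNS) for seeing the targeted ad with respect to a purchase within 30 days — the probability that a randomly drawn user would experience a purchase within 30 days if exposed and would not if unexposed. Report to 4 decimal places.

PNS ≈ 0.2419

p₁ = P(outcome | exposed) = 1605/3452 = 0.46495
p₀ = P(outcome | unexposed) = 211/946 = 0.22304
Under exogeneity and monotonicity, PNS = p₁ − p₀.
PNS = 0.46495 − 0.22304 = 0.2419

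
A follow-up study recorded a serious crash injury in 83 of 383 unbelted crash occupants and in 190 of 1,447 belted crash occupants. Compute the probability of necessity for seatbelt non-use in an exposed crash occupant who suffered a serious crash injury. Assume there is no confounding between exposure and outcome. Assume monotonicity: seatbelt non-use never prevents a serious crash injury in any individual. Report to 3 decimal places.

p₁ = P(outcome | exposed) = 83/383 = 0.21671
p₀ = P(outcome | unexposed) = 190/1447 = 0.13131
Under exogeneity and monotonicity, PN = (p₁ − p₀) / p₁.
PN = (0.21671 − 0.13131) / 0.21671 = 0.085404 / 0.21671 ≈ 0.3941

PN ≈ 0.394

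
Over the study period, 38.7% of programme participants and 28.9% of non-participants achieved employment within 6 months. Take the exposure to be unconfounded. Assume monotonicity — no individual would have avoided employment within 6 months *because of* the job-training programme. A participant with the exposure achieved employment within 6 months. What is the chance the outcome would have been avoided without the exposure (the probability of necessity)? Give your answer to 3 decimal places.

PN ≈ 0.253

p₁ = 0.387, p₀ = 0.289.
Under exogeneity and monotonicity, PN = (p₁ − p₀) / p₁.
PN = (0.387 − 0.289) / 0.387 = 0.098 / 0.387 ≈ 0.2532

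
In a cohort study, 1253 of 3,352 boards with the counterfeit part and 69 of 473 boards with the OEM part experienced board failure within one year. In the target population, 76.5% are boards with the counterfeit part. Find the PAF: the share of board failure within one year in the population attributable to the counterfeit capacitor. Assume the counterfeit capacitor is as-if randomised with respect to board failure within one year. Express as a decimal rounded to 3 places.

PAF ≈ 0.544

p₁ = P(outcome | exposed) = 1253/3352 = 0.37381
p₀ = P(outcome | unexposed) = 69/473 = 0.14588
Overall risk P(Y=1) = π·p₁ + (1−π)·p₀ = 0.765×0.37381 + 0.235×0.14588 = 0.32024.
Under exogeneity, PAF = [P(Y=1) − p₀] / P(Y=1).
PAF = (0.32024 − 0.14588) / 0.32024 ≈ 0.5445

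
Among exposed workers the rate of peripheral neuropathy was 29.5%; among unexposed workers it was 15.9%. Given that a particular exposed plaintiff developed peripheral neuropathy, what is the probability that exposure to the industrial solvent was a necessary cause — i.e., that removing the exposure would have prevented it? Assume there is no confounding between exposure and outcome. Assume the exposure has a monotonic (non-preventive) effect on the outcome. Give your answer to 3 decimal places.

PN ≈ 0.461

p₁ = 0.295, p₀ = 0.159.
Under exogeneity and monotonicity, PN = (p₁ − p₀) / p₁.
PN = (0.295 − 0.159) / 0.295 = 0.136 / 0.295 ≈ 0.4610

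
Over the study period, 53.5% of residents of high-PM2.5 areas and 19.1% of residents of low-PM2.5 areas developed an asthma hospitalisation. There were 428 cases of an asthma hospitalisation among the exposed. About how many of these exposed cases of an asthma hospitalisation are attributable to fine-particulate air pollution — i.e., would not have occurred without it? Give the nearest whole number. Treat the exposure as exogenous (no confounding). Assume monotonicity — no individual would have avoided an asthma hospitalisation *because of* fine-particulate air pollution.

about 275 cases

p₁ = 0.535, p₀ = 0.191.
PN = (p₁ − p₀)/p₁ = (0.535 − 0.191) / 0.535 ≈ 0.64299.
Attributable cases ≈ PN × (exposed cases) = 0.64299 × 428 ≈ 275.20.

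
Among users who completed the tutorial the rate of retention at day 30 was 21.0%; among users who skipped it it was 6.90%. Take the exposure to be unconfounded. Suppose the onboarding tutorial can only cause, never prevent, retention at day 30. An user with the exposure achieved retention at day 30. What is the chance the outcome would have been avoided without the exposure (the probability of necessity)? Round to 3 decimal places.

PN ≈ 0.671

p₁ = 0.21, p₀ = 0.069.
Under exogeneity and monotonicity, PN = (p₁ − p₀) / p₁.
PN = (0.21 − 0.069) / 0.21 = 0.141 / 0.21 ≈ 0.6714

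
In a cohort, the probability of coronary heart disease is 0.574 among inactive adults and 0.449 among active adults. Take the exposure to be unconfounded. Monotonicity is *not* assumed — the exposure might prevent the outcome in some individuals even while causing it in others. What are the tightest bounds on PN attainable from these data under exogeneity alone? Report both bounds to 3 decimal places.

0.218 ≤ PN ≤ 0.960

Let p₁ = 0.574, p₀ = 0.449.
Under exogeneity alone the bounds on PN are max{0,(p₁−p₀)/p₁} ≤ PN ≤ min{1,(1−p₀)/p₁}.
  lower = (p₁ − p₀)/p₁ = 0.125 / 0.574 ≈ 0.2178
  upper = min{1, (1 − p₀)/p₁} = 0.551 / 0.574 ≈ 0.9599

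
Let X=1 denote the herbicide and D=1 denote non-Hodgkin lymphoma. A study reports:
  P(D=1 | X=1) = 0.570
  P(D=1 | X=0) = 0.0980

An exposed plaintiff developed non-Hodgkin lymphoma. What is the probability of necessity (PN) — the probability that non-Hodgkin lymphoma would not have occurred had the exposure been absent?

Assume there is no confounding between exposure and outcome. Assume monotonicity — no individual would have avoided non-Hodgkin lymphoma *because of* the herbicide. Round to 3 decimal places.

PN ≈ 0.828

Let p₁ = 0.57, p₀ = 0.098.
Under exogeneity and monotonicity, PN = (p₁ − p₀) / p₁.
PN = (0.57 − 0.098) / 0.57 = 0.472 / 0.57 ≈ 0.8281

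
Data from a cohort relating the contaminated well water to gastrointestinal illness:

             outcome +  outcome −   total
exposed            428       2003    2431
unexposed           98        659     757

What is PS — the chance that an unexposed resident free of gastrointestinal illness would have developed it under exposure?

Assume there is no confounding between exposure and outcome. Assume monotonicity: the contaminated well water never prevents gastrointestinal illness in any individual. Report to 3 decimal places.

p₁ = P(outcome | exposed) = 428/2431 = 0.17606
p₀ = P(outcome | unexposed) = 98/757 = 0.12946
Under exogeneity and monotonicity, PS = (p₁ − p₀)/(1 − p₀).
PS = (0.17606 − 0.12946) / 0.87054 ≈ 0.0535

PS ≈ 0.054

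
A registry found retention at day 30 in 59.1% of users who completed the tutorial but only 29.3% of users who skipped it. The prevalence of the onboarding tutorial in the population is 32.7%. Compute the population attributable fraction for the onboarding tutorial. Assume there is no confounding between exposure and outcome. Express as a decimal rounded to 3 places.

p₁ = 0.591, p₀ = 0.293.
Overall risk P(Y=1) = π·p₁ + (1−π)·p₀ = 0.327×0.591 + 0.673×0.293 = 0.39045.
Under exogeneity, PAF = [P(Y=1) − p₀] / P(Y=1).
PAF = (0.39045 − 0.293) / 0.39045 ≈ 0.2496

PAF ≈ 0.250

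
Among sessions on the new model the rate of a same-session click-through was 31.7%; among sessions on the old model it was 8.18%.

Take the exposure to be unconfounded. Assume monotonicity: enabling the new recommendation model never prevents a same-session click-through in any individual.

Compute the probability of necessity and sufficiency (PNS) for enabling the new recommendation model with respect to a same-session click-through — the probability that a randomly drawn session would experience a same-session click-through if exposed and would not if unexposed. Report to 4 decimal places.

PNS ≈ 0.2352

p₁ = 0.317, p₀ = 0.0818.
Under exogeneity and monotonicity, PNS = p₁ − p₀.
PNS = 0.317 − 0.0818 = 0.2352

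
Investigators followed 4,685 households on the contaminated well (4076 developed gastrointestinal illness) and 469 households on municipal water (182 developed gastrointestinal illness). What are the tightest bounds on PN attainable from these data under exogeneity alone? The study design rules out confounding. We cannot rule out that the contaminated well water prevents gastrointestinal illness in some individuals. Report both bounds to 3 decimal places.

p₁ = P(outcome | exposed) = 4076/4685 = 0.87001
p₀ = P(outcome | unexposed) = 182/469 = 0.38806
Under exogeneity alone the bounds on PN are max{0,(p₁−p₀)/p₁} ≤ PN ≤ min{1,(1−p₀)/p₁}.
  lower = (p₁ − p₀)/p₁ = 0.48195 / 0.87001 ≈ 0.5540
  upper = min{1, (1 − p₀)/p₁} = 0.61194 / 0.87001 ≈ 0.7034

0.554 ≤ PN ≤ 0.703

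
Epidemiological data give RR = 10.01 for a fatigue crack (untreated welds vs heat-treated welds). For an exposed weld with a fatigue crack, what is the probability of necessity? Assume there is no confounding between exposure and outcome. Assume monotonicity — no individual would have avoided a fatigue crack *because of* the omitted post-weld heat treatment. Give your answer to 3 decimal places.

PN ≈ 0.900

Under exogeneity and monotonicity, PN = (RR − 1) / RR = 1 − 1/RR.
PN = (10.01 − 1) / 10.01 = 9.01 / 10.01 ≈ 0.9001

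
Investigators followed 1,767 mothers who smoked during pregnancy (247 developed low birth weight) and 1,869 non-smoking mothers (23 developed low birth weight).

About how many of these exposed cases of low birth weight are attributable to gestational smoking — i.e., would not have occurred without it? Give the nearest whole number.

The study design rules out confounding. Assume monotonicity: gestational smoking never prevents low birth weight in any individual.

p₁ = P(outcome | exposed) = 247/1767 = 0.13978
p₀ = P(outcome | unexposed) = 23/1869 = 0.012306
PN = (p₁ − p₀)/p₁ = (0.13978 − 0.012306) / 0.13978 ≈ 0.91196.
Attributable cases ≈ PN × (exposed cases) = 0.91196 × 247 ≈ 225.26.

about 225 cases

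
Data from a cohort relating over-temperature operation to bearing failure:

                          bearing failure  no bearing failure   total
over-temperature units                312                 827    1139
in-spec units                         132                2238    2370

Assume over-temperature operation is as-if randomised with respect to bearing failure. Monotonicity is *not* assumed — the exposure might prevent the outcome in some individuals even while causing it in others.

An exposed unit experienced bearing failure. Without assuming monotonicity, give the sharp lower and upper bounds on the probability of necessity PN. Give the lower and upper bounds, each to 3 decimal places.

0.797 ≤ PN ≤ 1.000

p₁ = P(outcome | exposed) = 312/1139 = 0.27392
p₀ = P(outcome | unexposed) = 132/2370 = 0.055696
Under exogeneity alone the bounds on PN are max{0,(p₁−p₀)/p₁} ≤ PN ≤ min{1,(1−p₀)/p₁}.
  lower = (p₁ − p₀)/p₁ = 0.21823 / 0.27392 ≈ 0.7967
  upper = min{1, (1 − p₀)/p₁} = 0.9443 / 0.27392 ≈ 3.4473 → capped at 1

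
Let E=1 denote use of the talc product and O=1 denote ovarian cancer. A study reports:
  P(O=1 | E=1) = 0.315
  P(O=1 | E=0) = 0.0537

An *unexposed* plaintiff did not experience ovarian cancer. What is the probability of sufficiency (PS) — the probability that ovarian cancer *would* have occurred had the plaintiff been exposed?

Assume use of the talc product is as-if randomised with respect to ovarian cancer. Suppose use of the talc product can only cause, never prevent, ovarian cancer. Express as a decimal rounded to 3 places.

Let p₁ = 0.315, p₀ = 0.0537.
Under exogeneity and monotonicity, PS = (p₁ − p₀) / (1 − p₀).
PS = (0.315 − 0.0537) / (1 − 0.0537) = 0.2613 / 0.9463 ≈ 0.2761

PS ≈ 0.276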